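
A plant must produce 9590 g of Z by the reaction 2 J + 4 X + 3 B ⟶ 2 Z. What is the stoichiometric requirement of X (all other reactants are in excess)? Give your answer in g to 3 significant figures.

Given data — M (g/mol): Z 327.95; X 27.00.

1580 g

n(Z) = 9590 / 327.95 = 29.24 mol
n(X) = (4/2) × 29.24 = 58.48 mol
mass = 58.48 × 27.00 = 1579 g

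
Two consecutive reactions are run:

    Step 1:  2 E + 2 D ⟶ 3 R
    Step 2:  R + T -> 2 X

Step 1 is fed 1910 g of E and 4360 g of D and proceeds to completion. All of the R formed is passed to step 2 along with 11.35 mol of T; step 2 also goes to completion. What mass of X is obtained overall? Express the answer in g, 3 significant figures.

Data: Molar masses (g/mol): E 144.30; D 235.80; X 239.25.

Step 1:
n(E) = 1910 / 144.30 = 13.24 mol
n(D) = 4360 / 235.80 = 18.49 mol
n/ν for E = 13.24/2 = 6.620
n/ν for D = 18.49/2 = 9.245
Smallest n/ν is E → limiting reagent.
n(R) produced = (3/2) × 13.24 = 19.86 mol
Step 2:
n(R) available = 19.86 mol
n(T) = 11.35 mol
n/ν for R = 19.86/1 = 19.86
n/ν for T = 11.35/1 = 11.35
Smallest n/ν is T → limiting reagent.
n(X) = (2/1) × 11.35 = 22.70 mol
mass = 22.70 × 239.25 = 5431 g

5430 g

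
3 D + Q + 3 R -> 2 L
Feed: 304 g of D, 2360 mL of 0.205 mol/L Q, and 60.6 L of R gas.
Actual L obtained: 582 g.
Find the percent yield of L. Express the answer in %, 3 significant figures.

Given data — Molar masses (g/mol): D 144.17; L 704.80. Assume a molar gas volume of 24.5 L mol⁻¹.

85.3 %

n(D) = 304.0 / 144.17 = 2.109 mol
n(Q) = 0.205 × 2360/1000 = 0.4838 mol
n(R) = 60.60 / 24.5 = 2.473 mol
n/ν → D: 0.7030, Q: 0.4838, R: 0.8243; Q is limiting.
theoretical n(L) = (2/1) × 0.4838 = 0.9676 mol → 682.0 g
% yield = 582 / 682.0 × 100 = 85.34 %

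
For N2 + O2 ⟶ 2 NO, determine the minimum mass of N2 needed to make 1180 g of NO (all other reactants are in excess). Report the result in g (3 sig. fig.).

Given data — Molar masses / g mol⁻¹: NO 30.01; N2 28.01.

n(NO) = 1180 / 30.01 = 39.32 mol
n(N2) = (1/2) × 39.32 = 19.66 mol
mass = 19.66 × 28.01 = 550.7 g

551 g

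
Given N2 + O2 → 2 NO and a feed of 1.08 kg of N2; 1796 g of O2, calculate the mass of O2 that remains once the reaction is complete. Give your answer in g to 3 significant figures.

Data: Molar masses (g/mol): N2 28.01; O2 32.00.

562 g

n(N2) = 1.080×1000 / 28.01 = 38.56 mol
n(O2) = 1796 / 32.00 = 56.13 mol
n/ν for N2 = 38.56/1 = 38.56
n/ν for O2 = 56.13/1 = 56.13
Smallest n/ν is N2 → limiting reagent.
O2 consumed = (1/1) × 38.56 = 38.56 mol
O2 remaining = 56.13 − 38.56 = 17.57 mol
mass = 17.57 × 32.00 = 562.2 g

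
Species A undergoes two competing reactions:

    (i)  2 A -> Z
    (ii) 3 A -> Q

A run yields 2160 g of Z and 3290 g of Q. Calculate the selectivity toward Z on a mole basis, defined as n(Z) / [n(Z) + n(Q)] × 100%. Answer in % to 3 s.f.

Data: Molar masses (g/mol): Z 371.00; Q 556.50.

49.6 %

n(Z) = 2160 / 371.00 = 5.822 mol
n(Q) = 3290 / 556.50 = 5.912 mol
selectivity = 5.822/(5.822+5.912) × 100 = 49.62 %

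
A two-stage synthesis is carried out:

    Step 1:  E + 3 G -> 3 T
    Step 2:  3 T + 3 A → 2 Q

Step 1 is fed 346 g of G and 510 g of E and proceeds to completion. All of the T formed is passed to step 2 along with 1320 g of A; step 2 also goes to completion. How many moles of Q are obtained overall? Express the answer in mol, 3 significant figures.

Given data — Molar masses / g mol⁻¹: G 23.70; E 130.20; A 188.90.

4.66 mol

Step 1:
n(G) = 346.0 / 23.70 = 14.60 mol
n(E) = 510.0 / 130.20 = 3.917 mol
n/ν for G = 14.60/3 = 4.867
n/ν for E = 3.917/1 = 3.917
Smallest n/ν is E → limiting reagent.
n(T) produced = (3/1) × 3.917 = 11.75 mol
Step 2:
n(T) available = 11.75 mol
n(A) = 1320 / 188.90 = 6.988 mol
n/ν for T = 11.75/3 = 3.917
n/ν for A = 6.988/3 = 2.329
Smallest n/ν is A → limiting reagent.
n(Q) = (2/3) × 6.988 = 4.659 mol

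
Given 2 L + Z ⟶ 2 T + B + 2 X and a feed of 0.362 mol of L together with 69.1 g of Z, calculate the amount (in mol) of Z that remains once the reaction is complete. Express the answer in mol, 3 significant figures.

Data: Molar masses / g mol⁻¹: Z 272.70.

n(L) = 0.3620 mol
n(Z) = 69.10 / 272.70 = 0.2534 mol
n/ν → L: 0.1810, Z: 0.2534; L is limiting.
Z consumed = (1/2) × 0.3620 = 0.1810 mol
Z remaining = 0.2534 − 0.1810 = 0.07240 mol

0.0724 mol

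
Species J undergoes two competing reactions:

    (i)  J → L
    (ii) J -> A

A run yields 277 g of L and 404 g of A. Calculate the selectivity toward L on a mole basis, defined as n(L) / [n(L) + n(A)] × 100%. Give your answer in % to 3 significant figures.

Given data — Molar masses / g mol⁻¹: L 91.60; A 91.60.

n(L) = 277 / 91.60 = 3.024 mol
n(A) = 404 / 91.60 = 4.410 mol
selectivity = 3.024/(3.024+4.410) × 100 = 40.68 %

40.7 %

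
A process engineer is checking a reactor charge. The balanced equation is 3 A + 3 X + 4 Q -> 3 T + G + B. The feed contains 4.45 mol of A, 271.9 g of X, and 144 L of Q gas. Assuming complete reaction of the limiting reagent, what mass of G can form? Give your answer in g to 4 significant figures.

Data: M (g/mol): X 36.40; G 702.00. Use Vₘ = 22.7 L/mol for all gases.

n(A) = 4.450 mol
n(X) = 271.9 / 36.40 = 7.470 mol
n(Q) = 144.0 / 22.7 = 6.344 mol
n/ν for A = 4.450/3 = 1.483
n/ν for X = 7.470/3 = 2.490
n/ν for Q = 6.344/4 = 1.586
Smallest n/ν is A → limiting reagent.
n(G) = (1/3) × 4.450 = 1.483 mol
mass = 1.483 × 702.00 = 1041 g

1041 g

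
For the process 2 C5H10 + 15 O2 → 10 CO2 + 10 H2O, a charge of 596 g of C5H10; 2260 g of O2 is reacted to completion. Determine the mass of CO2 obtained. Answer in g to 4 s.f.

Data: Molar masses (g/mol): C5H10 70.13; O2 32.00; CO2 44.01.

n(C5H10) = 596.0 / 70.13 = 8.499 mol
n(O2) = 2260 / 32.00 = 70.63 mol
n/ν for C5H10 = 8.499/2 = 4.250
n/ν for O2 = 70.63/15 = 4.709
Smallest n/ν is C5H10 → limiting reagent.
n(CO2) = (10/2) × 8.499 = 42.50 mol
mass = 42.50 × 44.01 = 1870 g

1870 g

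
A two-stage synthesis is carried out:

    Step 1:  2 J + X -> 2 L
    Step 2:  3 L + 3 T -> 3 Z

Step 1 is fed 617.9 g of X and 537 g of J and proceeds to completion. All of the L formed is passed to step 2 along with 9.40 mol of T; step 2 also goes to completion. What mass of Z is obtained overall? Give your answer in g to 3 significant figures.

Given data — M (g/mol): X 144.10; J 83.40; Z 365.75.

Step 1:
n(X) = 617.9 / 144.10 = 4.288 mol
n(J) = 537.0 / 83.40 = 6.439 mol
n/ν for X = 4.288/1 = 4.288
n/ν for J = 6.439/2 = 3.220
Smallest n/ν is J → limiting reagent.
n(L) produced = (2/2) × 6.439 = 6.439 mol
Step 2:
n(L) available = 6.439 mol
n(T) = 9.400 mol
n/ν for L = 6.439/3 = 2.146
n/ν for T = 9.400/3 = 3.133
Smallest n/ν is L → limiting reagent.
n(Z) = (3/3) × 6.439 = 6.439 mol
mass = 6.439 × 365.75 = 2355 g

2360 g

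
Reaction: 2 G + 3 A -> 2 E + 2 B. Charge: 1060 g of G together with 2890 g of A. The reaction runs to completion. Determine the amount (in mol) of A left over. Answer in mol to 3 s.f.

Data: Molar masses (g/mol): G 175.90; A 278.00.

1.36 mol

n(G) = 1060 / 175.90 = 6.026 mol
n(A) = 2890 / 278.00 = 10.40 mol
n/ν for G = 6.026/2 = 3.013
n/ν for A = 10.40/3 = 3.467
Smallest n/ν is G → limiting reagent.
A consumed = (3/2) × 6.026 = 9.039 mol
A remaining = 10.40 − 9.039 = 1.361 mol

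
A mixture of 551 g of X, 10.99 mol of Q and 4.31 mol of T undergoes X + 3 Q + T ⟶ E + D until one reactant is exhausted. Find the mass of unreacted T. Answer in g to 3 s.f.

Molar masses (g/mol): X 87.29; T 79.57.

51.5 g

n(X) = 551.0 / 87.29 = 6.312 mol
n(Q) = 10.99 mol
n(T) = 4.310 mol
n/ν for X = 6.312/1 = 6.312
n/ν for Q = 10.99/3 = 3.663
n/ν for T = 4.310/1 = 4.310
Smallest n/ν is Q → limiting reagent.
T consumed = (1/3) × 10.99 = 3.663 mol
T remaining = 4.310 − 3.663 = 0.6470 mol
mass = 0.6470 × 79.57 = 51.48 g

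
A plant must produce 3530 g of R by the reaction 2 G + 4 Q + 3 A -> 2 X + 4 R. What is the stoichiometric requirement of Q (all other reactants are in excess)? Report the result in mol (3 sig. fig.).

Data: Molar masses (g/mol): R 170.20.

n(R) = 3530 / 170.20 = 20.74 mol
n(Q) = (4/4) × 20.74 = 20.74 mol

20.7 mol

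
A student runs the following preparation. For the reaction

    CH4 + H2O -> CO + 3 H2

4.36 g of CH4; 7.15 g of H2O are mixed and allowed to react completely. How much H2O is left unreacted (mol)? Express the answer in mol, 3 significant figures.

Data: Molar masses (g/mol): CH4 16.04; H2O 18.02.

n(CH4) = 4.360 / 16.04 = 0.2718 mol
n(H2O) = 7.150 / 18.02 = 0.3968 mol
n/ν for CH4 = 0.2718/1 = 0.2718
n/ν for H2O = 0.3968/1 = 0.3968
Smallest n/ν is CH4 → limiting reagent.
H2O consumed = (1/1) × 0.2718 = 0.2718 mol
H2O remaining = 0.3968 − 0.2718 = 0.1250 mol

0.125 mol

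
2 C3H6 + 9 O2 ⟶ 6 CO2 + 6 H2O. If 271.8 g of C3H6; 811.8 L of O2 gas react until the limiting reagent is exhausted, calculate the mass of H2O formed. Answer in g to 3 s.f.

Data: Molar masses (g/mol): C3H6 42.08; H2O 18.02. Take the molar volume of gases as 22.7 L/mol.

349 g

n(C3H6) = 271.8 / 42.08 = 6.459 mol
n(O2) = 811.8 / 22.7 = 35.76 mol
n/ν → C3H6: 3.230, O2: 3.973; C3H6 is limiting.
n(H2O) = (6/2) × 6.459 = 19.38 mol
mass = 19.38 × 18.02 = 349.2 g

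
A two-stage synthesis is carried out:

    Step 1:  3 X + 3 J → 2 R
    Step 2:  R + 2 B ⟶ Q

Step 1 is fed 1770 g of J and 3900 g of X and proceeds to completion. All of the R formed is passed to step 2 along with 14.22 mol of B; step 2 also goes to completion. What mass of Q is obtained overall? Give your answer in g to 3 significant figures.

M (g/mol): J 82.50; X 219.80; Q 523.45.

3720 g

Step 1:
n(J) = 1770 / 82.50 = 21.45 mol
n(X) = 3900 / 219.80 = 17.74 mol
n/ν for J = 21.45/3 = 7.150
n/ν for X = 17.74/3 = 5.913
Smallest n/ν is X → limiting reagent.
n(R) produced = (2/3) × 17.74 = 11.83 mol
Step 2:
n(R) available = 11.83 mol
n(B) = 14.22 mol
n/ν for R = 11.83/1 = 11.83
n/ν for B = 14.22/2 = 7.110
Smallest n/ν is B → limiting reagent.
n(Q) = (1/2) × 14.22 = 7.110 mol
mass = 7.110 × 523.45 = 3722 g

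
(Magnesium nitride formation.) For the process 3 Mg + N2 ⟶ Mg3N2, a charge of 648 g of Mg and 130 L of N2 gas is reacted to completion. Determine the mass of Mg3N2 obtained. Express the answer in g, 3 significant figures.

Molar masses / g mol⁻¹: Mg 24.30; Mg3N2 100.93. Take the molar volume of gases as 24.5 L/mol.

536 g

n(Mg) = 648.0 / 24.30 = 26.67 mol
n(N2) = 130.0 / 24.5 = 5.306 mol
n/ν for Mg = 26.67/3 = 8.890
n/ν for N2 = 5.306/1 = 5.306
Smallest n/ν is N2 → limiting reagent.
n(Mg3N2) = (1/1) × 5.306 = 5.306 mol
mass = 5.306 × 100.93 = 535.5 g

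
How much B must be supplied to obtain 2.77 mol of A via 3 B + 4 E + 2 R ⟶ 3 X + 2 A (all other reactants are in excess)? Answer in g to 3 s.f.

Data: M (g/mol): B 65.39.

272 g

n(A) = 2.770 mol
n(B) = (3/2) × 2.770 = 4.155 mol
mass = 4.155 × 65.39 = 271.7 g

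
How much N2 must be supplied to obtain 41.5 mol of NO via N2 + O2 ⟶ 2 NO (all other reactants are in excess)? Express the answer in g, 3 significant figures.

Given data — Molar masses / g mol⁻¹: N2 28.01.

n(NO) = 41.50 mol
n(N2) = (1/2) × 41.50 = 20.75 mol
mass = 20.75 × 28.01 = 581.2 g

581 g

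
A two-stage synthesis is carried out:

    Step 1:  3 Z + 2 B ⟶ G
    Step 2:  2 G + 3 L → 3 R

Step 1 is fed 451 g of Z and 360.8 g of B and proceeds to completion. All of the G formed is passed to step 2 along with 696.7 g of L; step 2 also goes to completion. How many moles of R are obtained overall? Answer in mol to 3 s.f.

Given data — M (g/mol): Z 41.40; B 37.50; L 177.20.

Step 1:
n(Z) = 451.0 / 41.40 = 10.89 mol
n(B) = 360.8 / 37.50 = 9.621 mol
n/ν for Z = 10.89/3 = 3.630
n/ν for B = 9.621/2 = 4.811
Smallest n/ν is Z → limiting reagent.
n(G) produced = (1/3) × 10.89 = 3.630 mol
Step 2:
n(G) available = 3.630 mol
n(L) = 696.7 / 177.20 = 3.932 mol
n/ν for G = 3.630/2 = 1.815
n/ν for L = 3.932/3 = 1.311
Smallest n/ν is L → limiting reagent.
n(R) = (3/3) × 3.932 = 3.932 mol

3.93 mol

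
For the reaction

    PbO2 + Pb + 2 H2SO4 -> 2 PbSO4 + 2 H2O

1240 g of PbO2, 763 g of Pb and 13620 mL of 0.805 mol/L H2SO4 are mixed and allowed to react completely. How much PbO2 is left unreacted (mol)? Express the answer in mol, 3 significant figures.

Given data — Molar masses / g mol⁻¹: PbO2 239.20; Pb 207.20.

1.50 mol

n(PbO2) = 1240 / 239.20 = 5.184 mol
n(Pb) = 763.0 / 207.20 = 3.682 mol
n(H2SO4) = 0.805 × 13620/1000 = 10.96 mol
n/ν for PbO2 = 5.184/1 = 5.184
n/ν for Pb = 3.682/1 = 3.682
n/ν for H2SO4 = 10.96/2 = 5.480
Smallest n/ν is Pb → limiting reagent.
PbO2 consumed = (1/1) × 3.682 = 3.682 mol
PbO2 remaining = 5.184 − 3.682 = 1.502 mol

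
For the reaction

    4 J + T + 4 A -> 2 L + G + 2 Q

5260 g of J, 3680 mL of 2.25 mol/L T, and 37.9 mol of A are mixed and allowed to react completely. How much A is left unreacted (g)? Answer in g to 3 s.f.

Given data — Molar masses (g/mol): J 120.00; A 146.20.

699 g

n(J) = 5260 / 120.00 = 43.83 mol
n(T) = 2.25 × 3680/1000 = 8.280 mol
n(A) = 37.90 mol
n/ν for J = 43.83/4 = 10.96
n/ν for T = 8.280/1 = 8.280
n/ν for A = 37.90/4 = 9.475
Smallest n/ν is T → limiting reagent.
A consumed = (4/1) × 8.280 = 33.12 mol
A remaining = 37.90 − 33.12 = 4.780 mol
mass = 4.780 × 146.20 = 698.8 g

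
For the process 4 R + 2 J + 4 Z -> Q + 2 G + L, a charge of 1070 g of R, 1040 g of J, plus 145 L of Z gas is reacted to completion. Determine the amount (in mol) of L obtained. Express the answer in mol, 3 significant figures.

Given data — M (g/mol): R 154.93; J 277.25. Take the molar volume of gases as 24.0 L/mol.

n(R) = 1070 / 154.93 = 6.906 mol
n(J) = 1040 / 277.25 = 3.751 mol
n(Z) = 145.0 / 24.0 = 6.042 mol
n/ν for R = 6.906/4 = 1.727
n/ν for J = 3.751/2 = 1.876
n/ν for Z = 6.042/4 = 1.511
Smallest n/ν is Z → limiting reagent.
n(L) = (1/4) × 6.042 = 1.511 mol

1.51 mol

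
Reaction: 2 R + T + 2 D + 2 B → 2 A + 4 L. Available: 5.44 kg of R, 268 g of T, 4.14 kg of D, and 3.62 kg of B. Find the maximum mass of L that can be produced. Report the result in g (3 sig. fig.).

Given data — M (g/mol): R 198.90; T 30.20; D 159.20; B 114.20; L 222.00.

7880 g

n(R) = 5.440×1000 / 198.90 = 27.35 mol
n(T) = 268.0 / 30.20 = 8.874 mol
n(D) = 4.140×1000 / 159.20 = 26.01 mol
n(B) = 3.620×1000 / 114.20 = 31.70 mol
n/ν for R = 27.35/2 = 13.68
n/ν for T = 8.874/1 = 8.874
n/ν for D = 26.01/2 = 13.01
n/ν for B = 31.70/2 = 15.85
Smallest n/ν is T → limiting reagent.
n(L) = (4/1) × 8.874 = 35.50 mol
mass = 35.50 × 222.00 = 7881 g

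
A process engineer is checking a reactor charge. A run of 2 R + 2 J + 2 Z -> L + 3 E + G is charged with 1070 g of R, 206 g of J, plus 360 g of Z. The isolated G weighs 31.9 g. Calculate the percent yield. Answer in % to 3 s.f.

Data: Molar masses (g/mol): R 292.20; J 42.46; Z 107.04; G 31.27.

60.7 %

n(R) = 1070 / 292.20 = 3.662 mol
n(J) = 206.0 / 42.46 = 4.852 mol
n(Z) = 360.0 / 107.04 = 3.363 mol
n/ν for R = 3.662/2 = 1.831
n/ν for J = 4.852/2 = 2.426
n/ν for Z = 3.363/2 = 1.682
Smallest n/ν is Z → limiting reagent.
theoretical n(G) = (1/2) × 3.363 = 1.682 mol → 52.60 g
% yield = 31.9 / 52.60 × 100 = 60.65 %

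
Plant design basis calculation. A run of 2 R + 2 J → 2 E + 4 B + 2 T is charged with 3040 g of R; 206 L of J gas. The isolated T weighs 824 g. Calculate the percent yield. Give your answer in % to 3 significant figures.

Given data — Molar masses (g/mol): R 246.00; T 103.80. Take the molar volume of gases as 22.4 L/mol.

86.3 %

n(R) = 3040 / 246.00 = 12.36 mol
n(J) = 206.0 / 22.4 = 9.196 mol
n/ν for R = 12.36/2 = 6.180
n/ν for J = 9.196/2 = 4.598
Smallest n/ν is J → limiting reagent.
theoretical n(T) = (2/2) × 9.196 = 9.196 mol → 954.5 g
% yield = 824 / 954.5 × 100 = 86.33 %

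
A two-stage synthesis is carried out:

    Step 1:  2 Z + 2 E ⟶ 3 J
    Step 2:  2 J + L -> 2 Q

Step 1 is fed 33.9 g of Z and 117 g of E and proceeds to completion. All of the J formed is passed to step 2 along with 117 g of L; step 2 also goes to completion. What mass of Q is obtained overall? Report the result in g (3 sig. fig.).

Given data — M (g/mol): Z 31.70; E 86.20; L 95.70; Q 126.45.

Step 1:
n(Z) = 33.90 / 31.70 = 1.069 mol
n(E) = 117.0 / 86.20 = 1.357 mol
n/ν for Z = 1.069/2 = 0.5345
n/ν for E = 1.357/2 = 0.6785
Smallest n/ν is Z → limiting reagent.
n(J) produced = (3/2) × 1.069 = 1.604 mol
Step 2:
n(J) available = 1.604 mol
n(L) = 117.0 / 95.70 = 1.223 mol
n/ν for J = 1.604/2 = 0.8020
n/ν for L = 1.223/1 = 1.223
Smallest n/ν is J → limiting reagent.
n(Q) = (2/2) × 1.604 = 1.604 mol
mass = 1.604 × 126.45 = 202.8 g

203 g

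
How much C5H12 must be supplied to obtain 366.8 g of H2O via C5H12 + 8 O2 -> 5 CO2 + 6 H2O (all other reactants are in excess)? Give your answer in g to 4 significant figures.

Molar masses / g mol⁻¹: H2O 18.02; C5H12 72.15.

n(H2O) = 366.8 / 18.02 = 20.36 mol
n(C5H12) = (1/6) × 20.36 = 3.393 mol
mass = 3.393 × 72.15 = 244.8 g

244.8 g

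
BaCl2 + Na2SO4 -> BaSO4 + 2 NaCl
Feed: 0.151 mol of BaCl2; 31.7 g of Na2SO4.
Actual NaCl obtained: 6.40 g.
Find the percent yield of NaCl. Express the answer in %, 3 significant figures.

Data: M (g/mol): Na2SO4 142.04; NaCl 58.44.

36.3 %

n(BaCl2) = 0.1510 mol
n(Na2SO4) = 31.70 / 142.04 = 0.2232 mol
n/ν for BaCl2 = 0.1510/1 = 0.1510
n/ν for Na2SO4 = 0.2232/1 = 0.2232
Smallest n/ν is BaCl2 → limiting reagent.
theoretical n(NaCl) = (2/1) × 0.1510 = 0.3020 mol → 17.65 g
% yield = 6.40 / 17.65 × 100 = 36.26 %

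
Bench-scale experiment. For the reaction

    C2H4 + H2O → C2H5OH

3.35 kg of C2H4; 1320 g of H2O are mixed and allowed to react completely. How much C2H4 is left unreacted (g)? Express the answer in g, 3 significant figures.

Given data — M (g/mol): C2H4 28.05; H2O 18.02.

1300 g

n(C2H4) = 3.350×1000 / 28.05 = 119.4 mol
n(H2O) = 1320 / 18.02 = 73.25 mol
n/ν for C2H4 = 119.4/1 = 119.4
n/ν for H2O = 73.25/1 = 73.25
Smallest n/ν is H2O → limiting reagent.
C2H4 consumed = (1/1) × 73.25 = 73.25 mol
C2H4 remaining = 119.4 − 73.25 = 46.15 mol
mass = 46.15 × 28.05 = 1295 g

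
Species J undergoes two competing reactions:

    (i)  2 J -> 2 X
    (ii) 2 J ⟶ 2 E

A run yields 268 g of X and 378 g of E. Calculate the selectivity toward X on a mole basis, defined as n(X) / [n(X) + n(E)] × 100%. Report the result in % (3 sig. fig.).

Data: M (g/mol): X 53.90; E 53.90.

n(X) = 268 / 53.90 = 4.972 mol
n(E) = 378 / 53.90 = 7.013 mol
selectivity = 4.972/(4.972+7.013) × 100 = 41.49 %

41.5 %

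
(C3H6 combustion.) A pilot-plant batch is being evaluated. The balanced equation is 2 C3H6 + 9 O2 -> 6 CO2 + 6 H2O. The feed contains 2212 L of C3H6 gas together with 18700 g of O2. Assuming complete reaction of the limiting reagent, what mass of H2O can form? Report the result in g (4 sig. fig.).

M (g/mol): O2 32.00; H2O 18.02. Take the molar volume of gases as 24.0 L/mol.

4983 g

n(C3H6) = 2212 / 24.0 = 92.17 mol
n(O2) = 18700 / 32.00 = 584.4 mol
n/ν for C3H6 = 92.17/2 = 46.09
n/ν for O2 = 584.4/9 = 64.93
Smallest n/ν is C3H6 → limiting reagent.
n(H2O) = (6/2) × 92.17 = 276.5 mol
mass = 276.5 × 18.02 = 4983 g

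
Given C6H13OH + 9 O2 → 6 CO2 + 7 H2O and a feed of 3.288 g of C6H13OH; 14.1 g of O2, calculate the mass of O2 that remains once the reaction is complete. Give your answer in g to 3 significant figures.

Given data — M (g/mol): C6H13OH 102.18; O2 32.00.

4.83 g

n(C6H13OH) = 3.288 / 102.18 = 0.03218 mol
n(O2) = 14.10 / 32.00 = 0.4406 mol
n/ν for C6H13OH = 0.03218/1 = 0.03218
n/ν for O2 = 0.4406/9 = 0.04896
Smallest n/ν is C6H13OH → limiting reagent.
O2 consumed = (9/1) × 0.03218 = 0.2896 mol
O2 remaining = 0.4406 − 0.2896 = 0.1510 mol
mass = 0.1510 × 32.00 = 4.832 g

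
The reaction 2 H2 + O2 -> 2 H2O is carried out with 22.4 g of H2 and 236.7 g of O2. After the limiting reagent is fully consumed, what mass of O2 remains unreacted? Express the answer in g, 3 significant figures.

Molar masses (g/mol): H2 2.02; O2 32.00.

n(H2) = 22.40 / 2.02 = 11.09 mol
n(O2) = 236.7 / 32.00 = 7.397 mol
n/ν → H2: 5.545, O2: 7.397; H2 is limiting.
O2 consumed = (1/2) × 11.09 = 5.545 mol
O2 remaining = 7.397 − 5.545 = 1.852 mol
mass = 1.852 × 32.00 = 59.26 g

59.3 g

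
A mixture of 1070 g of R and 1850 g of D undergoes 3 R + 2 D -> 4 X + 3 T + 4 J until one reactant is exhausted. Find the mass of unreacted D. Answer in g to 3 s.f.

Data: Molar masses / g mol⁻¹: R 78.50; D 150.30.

n(R) = 1070 / 78.50 = 13.63 mol
n(D) = 1850 / 150.30 = 12.31 mol
n/ν for R = 13.63/3 = 4.543
n/ν for D = 12.31/2 = 6.155
Smallest n/ν is R → limiting reagent.
D consumed = (2/3) × 13.63 = 9.087 mol
D remaining = 12.31 − 9.087 = 3.223 mol
mass = 3.223 × 150.30 = 484.4 g

484 g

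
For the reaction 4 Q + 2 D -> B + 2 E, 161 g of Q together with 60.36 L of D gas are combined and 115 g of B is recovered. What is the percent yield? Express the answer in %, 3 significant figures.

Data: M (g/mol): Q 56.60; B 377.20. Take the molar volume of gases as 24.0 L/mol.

n(Q) = 161.0 / 56.60 = 2.845 mol
n(D) = 60.36 / 24.0 = 2.515 mol
n/ν for Q = 2.845/4 = 0.7113
n/ν for D = 2.515/2 = 1.258
Smallest n/ν is Q → limiting reagent.
theoretical n(B) = (1/4) × 2.845 = 0.7113 mol → 268.3 g
% yield = 115 / 268.3 × 100 = 42.86 %

42.9 %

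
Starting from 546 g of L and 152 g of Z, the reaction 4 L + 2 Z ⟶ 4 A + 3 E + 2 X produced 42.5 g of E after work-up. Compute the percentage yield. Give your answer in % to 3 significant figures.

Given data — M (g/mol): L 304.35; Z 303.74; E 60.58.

n(L) = 546.0 / 304.35 = 1.794 mol
n(Z) = 152.0 / 303.74 = 0.5004 mol
n/ν → L: 0.4485, Z: 0.2502; Z is limiting.
theoretical n(E) = (3/2) × 0.5004 = 0.7506 mol → 45.47 g
% yield = 42.5 / 45.47 × 100 = 93.47 %

93.5 %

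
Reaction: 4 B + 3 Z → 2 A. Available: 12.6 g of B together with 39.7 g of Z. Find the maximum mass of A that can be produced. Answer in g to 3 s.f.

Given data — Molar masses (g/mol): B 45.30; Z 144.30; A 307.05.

42.7 g

n(B) = 12.60 / 45.30 = 0.2781 mol
n(Z) = 39.70 / 144.30 = 0.2751 mol
n/ν → B: 0.06953, Z: 0.09170; B is limiting.
n(A) = (2/4) × 0.2781 = 0.1391 mol
mass = 0.1391 × 307.05 = 42.71 g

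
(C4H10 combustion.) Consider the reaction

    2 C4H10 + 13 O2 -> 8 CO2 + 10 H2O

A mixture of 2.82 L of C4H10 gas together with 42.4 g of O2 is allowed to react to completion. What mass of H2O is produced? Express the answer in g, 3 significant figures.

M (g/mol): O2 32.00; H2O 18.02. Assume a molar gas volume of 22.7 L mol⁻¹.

11.2 g

n(C4H10) = 2.820 / 22.7 = 0.1242 mol
n(O2) = 42.40 / 32.00 = 1.325 mol
n/ν → C4H10: 0.06210, O2: 0.1019; C4H10 is limiting.
n(H2O) = (10/2) × 0.1242 = 0.6210 mol
mass = 0.6210 × 18.02 = 11.19 g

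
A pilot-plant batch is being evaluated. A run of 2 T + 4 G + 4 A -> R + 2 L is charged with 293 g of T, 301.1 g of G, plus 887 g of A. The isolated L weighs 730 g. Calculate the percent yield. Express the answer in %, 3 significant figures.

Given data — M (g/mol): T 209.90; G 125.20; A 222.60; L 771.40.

78.7 %

n(T) = 293.0 / 209.90 = 1.396 mol
n(G) = 301.1 / 125.20 = 2.405 mol
n(A) = 887.0 / 222.60 = 3.985 mol
n/ν → T: 0.6980, G: 0.6013, A: 0.9963; G is limiting.
theoretical n(L) = (2/4) × 2.405 = 1.203 mol → 928.0 g
% yield = 730 / 928.0 × 100 = 78.66 %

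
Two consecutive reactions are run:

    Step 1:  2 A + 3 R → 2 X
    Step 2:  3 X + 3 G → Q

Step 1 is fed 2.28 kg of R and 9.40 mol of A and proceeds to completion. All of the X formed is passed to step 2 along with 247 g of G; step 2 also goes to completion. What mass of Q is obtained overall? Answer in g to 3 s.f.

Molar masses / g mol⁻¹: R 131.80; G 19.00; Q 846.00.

2650 g

Step 1:
n(R) = 2.280×1000 / 131.80 = 17.30 mol
n(A) = 9.400 mol
n/ν → R: 5.767, A: 4.700; A is limiting.
n(X) produced = (2/2) × 9.400 = 9.400 mol
Step 2:
n(X) available = 9.400 mol
n(G) = 247.0 / 19.00 = 13.00 mol
n/ν → X: 3.133, G: 4.333; X is limiting.
n(Q) = (1/3) × 9.400 = 3.133 mol
mass = 3.133 × 846.00 = 2651 g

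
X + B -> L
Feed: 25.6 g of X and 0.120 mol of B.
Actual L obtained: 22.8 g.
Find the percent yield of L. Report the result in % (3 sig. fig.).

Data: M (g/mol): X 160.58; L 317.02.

n(X) = 25.60 / 160.58 = 0.1594 mol
n(B) = 0.1200 mol
n/ν → X: 0.1594, B: 0.1200; B is limiting.
theoretical n(L) = (1/1) × 0.1200 = 0.1200 mol → 38.04 g
% yield = 22.8 / 38.04 × 100 = 59.94 %

59.9 %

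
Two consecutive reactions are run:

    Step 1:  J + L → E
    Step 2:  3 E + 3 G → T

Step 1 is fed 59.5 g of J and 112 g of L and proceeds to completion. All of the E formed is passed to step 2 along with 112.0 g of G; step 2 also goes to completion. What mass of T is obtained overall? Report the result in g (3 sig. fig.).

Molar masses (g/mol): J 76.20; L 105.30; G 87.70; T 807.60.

210 g

Step 1:
n(J) = 59.50 / 76.20 = 0.7808 mol
n(L) = 112.0 / 105.30 = 1.064 mol
n/ν for J = 0.7808/1 = 0.7808
n/ν for L = 1.064/1 = 1.064
Smallest n/ν is J → limiting reagent.
n(E) produced = (1/1) × 0.7808 = 0.7808 mol
Step 2:
n(E) available = 0.7808 mol
n(G) = 112.0 / 87.70 = 1.277 mol
n/ν for E = 0.7808/3 = 0.2603
n/ν for G = 1.277/3 = 0.4257
Smallest n/ν is E → limiting reagent.
n(T) = (1/3) × 0.7808 = 0.2603 mol
mass = 0.2603 × 807.60 = 210.2 g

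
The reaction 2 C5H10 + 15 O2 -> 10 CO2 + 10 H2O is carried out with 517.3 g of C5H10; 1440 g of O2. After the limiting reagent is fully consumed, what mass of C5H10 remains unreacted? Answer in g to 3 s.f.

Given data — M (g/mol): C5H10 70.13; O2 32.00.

n(C5H10) = 517.3 / 70.13 = 7.376 mol
n(O2) = 1440 / 32.00 = 45.00 mol
n/ν → C5H10: 3.688, O2: 3.000; O2 is limiting.
C5H10 consumed = (2/15) × 45.00 = 6.000 mol
C5H10 remaining = 7.376 − 6.000 = 1.376 mol
mass = 1.376 × 70.13 = 96.50 g

96.5 g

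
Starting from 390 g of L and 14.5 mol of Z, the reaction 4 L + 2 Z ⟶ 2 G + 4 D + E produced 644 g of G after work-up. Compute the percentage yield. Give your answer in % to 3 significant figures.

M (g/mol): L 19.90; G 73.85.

n(L) = 390.0 / 19.90 = 19.60 mol
n(Z) = 14.50 mol
n/ν for L = 19.60/4 = 4.900
n/ν for Z = 14.50/2 = 7.250
Smallest n/ν is L → limiting reagent.
theoretical n(G) = (2/4) × 19.60 = 9.800 mol → 723.7 g
% yield = 644 / 723.7 × 100 = 88.99 %

89.0 %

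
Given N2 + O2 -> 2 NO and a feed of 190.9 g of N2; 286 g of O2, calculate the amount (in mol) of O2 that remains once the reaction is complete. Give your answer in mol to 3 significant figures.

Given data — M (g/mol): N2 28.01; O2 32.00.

2.12 mol

n(N2) = 190.9 / 28.01 = 6.815 mol
n(O2) = 286.0 / 32.00 = 8.938 mol
n/ν → N2: 6.815, O2: 8.938; N2 is limiting.
O2 consumed = (1/1) × 6.815 = 6.815 mol
O2 remaining = 8.938 − 6.815 = 2.123 mol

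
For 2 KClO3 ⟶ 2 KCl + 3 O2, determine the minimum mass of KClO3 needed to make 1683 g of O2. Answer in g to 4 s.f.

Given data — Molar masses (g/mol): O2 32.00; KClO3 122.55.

4297 g

n(O2) = 1683 / 32.00 = 52.59 mol
n(KClO3) = (2/3) × 52.59 = 35.06 mol
mass = 35.06 × 122.55 = 4297 g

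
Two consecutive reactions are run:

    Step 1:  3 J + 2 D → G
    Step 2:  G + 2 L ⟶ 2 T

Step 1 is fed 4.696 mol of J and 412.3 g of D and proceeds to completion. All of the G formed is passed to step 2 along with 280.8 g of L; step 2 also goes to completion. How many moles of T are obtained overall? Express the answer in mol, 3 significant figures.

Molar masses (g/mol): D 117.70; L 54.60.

Step 1:
n(J) = 4.696 mol
n(D) = 412.3 / 117.70 = 3.503 mol
n/ν for J = 4.696/3 = 1.565
n/ν for D = 3.503/2 = 1.752
Smallest n/ν is J → limiting reagent.
n(G) produced = (1/3) × 4.696 = 1.565 mol
Step 2:
n(G) available = 1.565 mol
n(L) = 280.8 / 54.60 = 5.143 mol
n/ν for G = 1.565/1 = 1.565
n/ν for L = 5.143/2 = 2.572
Smallest n/ν is G → limiting reagent.
n(T) = (2/1) × 1.565 = 3.130 mol

3.13 mol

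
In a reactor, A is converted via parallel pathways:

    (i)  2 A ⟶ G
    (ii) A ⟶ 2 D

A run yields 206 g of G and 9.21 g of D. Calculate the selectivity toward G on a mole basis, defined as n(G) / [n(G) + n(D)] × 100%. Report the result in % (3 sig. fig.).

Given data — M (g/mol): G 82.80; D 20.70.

84.8 %

n(G) = 206 / 82.80 = 2.488 mol
n(D) = 9.21 / 20.70 = 0.4449 mol
selectivity = 2.488/(2.488+0.4449) × 100 = 84.83 %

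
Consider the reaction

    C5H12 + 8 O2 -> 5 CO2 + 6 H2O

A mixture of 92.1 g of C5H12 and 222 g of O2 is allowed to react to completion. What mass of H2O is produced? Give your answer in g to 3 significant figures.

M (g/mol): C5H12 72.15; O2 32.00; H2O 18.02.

93.8 g

n(C5H12) = 92.10 / 72.15 = 1.277 mol
n(O2) = 222.0 / 32.00 = 6.938 mol
n/ν → C5H12: 1.277, O2: 0.8673; O2 is limiting.
n(H2O) = (6/8) × 6.938 = 5.204 mol
mass = 5.204 × 18.02 = 93.78 g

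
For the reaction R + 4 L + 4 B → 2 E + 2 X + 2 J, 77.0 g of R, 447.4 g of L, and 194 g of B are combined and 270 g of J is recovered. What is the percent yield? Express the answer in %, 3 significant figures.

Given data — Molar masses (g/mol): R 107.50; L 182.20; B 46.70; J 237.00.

92.8 %

n(R) = 77.00 / 107.50 = 0.7163 mol
n(L) = 447.4 / 182.20 = 2.456 mol
n(B) = 194.0 / 46.70 = 4.154 mol
n/ν for R = 0.7163/1 = 0.7163
n/ν for L = 2.456/4 = 0.6140
n/ν for B = 4.154/4 = 1.039
Smallest n/ν is L → limiting reagent.
theoretical n(J) = (2/4) × 2.456 = 1.228 mol → 291.0 g
% yield = 270 / 291.0 × 100 = 92.78 %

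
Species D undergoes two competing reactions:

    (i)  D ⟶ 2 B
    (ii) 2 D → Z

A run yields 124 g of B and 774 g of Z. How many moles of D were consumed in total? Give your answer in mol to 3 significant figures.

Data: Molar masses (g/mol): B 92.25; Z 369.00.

4.87 mol

n(B) = 124 / 92.25 = 1.344 mol
n(Z) = 774 / 369.00 = 2.098 mol
n(D) via (i) = (1/2)×1.344 = 0.6720 mol
n(D) via (ii) = (2/1)×2.098 = 4.196 mol
total n(D) = 0.6720 + 4.196 = 4.868 mol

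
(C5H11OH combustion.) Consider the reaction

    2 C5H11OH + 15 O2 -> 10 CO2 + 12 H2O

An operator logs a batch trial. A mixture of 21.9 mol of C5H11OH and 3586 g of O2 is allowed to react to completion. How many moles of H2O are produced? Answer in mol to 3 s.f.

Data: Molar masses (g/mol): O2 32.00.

n(C5H11OH) = 21.90 mol
n(O2) = 3586 / 32.00 = 112.1 mol
n/ν for C5H11OH = 21.90/2 = 10.95
n/ν for O2 = 112.1/15 = 7.473
Smallest n/ν is O2 → limiting reagent.
n(H2O) = (12/15) × 112.1 = 89.68 mol

89.7 mol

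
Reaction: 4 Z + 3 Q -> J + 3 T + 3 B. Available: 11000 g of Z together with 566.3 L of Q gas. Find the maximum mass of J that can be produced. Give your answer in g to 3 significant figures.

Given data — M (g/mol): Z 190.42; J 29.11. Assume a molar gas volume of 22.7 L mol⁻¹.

n(Z) = 11000 / 190.42 = 57.77 mol
n(Q) = 566.3 / 22.7 = 24.95 mol
n/ν for Z = 57.77/4 = 14.44
n/ν for Q = 24.95/3 = 8.317
Smallest n/ν is Q → limiting reagent.
n(J) = (1/3) × 24.95 = 8.317 mol
mass = 8.317 × 29.11 = 242.1 g

242 g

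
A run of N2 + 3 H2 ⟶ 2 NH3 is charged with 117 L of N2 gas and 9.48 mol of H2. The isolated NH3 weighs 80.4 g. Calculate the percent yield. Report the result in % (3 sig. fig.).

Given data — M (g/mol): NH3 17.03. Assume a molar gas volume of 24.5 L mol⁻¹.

n(N2) = 117.0 / 24.5 = 4.776 mol
n(H2) = 9.480 mol
n/ν → N2: 4.776, H2: 3.160; H2 is limiting.
theoretical n(NH3) = (2/3) × 9.480 = 6.320 mol → 107.6 g
% yield = 80.4 / 107.6 × 100 = 74.72 %

74.7 %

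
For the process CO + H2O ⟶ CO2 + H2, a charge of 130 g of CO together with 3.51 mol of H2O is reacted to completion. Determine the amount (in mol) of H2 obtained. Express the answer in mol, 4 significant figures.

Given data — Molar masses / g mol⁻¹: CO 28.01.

n(CO) = 130.0 / 28.01 = 4.641 mol
n(H2O) = 3.510 mol
n/ν for CO = 4.641/1 = 4.641
n/ν for H2O = 3.510/1 = 3.510
Smallest n/ν is H2O → limiting reagent.
n(H2) = (1/1) × 3.510 = 3.510 mol

3.510 mol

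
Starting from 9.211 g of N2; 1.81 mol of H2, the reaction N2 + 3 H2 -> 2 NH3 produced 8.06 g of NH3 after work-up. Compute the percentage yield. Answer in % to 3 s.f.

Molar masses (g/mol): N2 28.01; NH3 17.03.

n(N2) = 9.211 / 28.01 = 0.3288 mol
n(H2) = 1.810 mol
n/ν for N2 = 0.3288/1 = 0.3288
n/ν for H2 = 1.810/3 = 0.6033
Smallest n/ν is N2 → limiting reagent.
theoretical n(NH3) = (2/1) × 0.3288 = 0.6576 mol → 11.20 g
% yield = 8.06 / 11.20 × 100 = 71.96 %

72.0 %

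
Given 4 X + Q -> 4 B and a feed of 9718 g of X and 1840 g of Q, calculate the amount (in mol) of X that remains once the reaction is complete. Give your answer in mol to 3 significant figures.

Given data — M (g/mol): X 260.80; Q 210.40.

n(X) = 9718 / 260.80 = 37.26 mol
n(Q) = 1840 / 210.40 = 8.745 mol
n/ν for X = 37.26/4 = 9.315
n/ν for Q = 8.745/1 = 8.745
Smallest n/ν is Q → limiting reagent.
X consumed = (4/1) × 8.745 = 34.98 mol
X remaining = 37.26 − 34.98 = 2.280 mol

2.28 mol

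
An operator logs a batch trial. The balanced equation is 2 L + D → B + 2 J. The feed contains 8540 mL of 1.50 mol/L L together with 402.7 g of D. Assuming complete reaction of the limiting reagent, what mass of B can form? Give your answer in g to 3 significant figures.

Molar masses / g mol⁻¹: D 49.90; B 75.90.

486 g

n(L) = 1.50 × 8540/1000 = 12.81 mol
n(D) = 402.7 / 49.90 = 8.070 mol
n/ν for L = 12.81/2 = 6.405
n/ν for D = 8.070/1 = 8.070
Smallest n/ν is L → limiting reagent.
n(B) = (1/2) × 12.81 = 6.405 mol
mass = 6.405 × 75.90 = 486.1 g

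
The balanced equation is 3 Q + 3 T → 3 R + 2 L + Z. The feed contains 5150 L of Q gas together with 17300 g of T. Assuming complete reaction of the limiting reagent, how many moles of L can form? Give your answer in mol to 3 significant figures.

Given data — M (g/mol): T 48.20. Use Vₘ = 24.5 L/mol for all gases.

140 mol

n(Q) = 5150 / 24.5 = 210.2 mol
n(T) = 17300 / 48.20 = 358.9 mol
n/ν for Q = 210.2/3 = 70.07
n/ν for T = 358.9/3 = 119.6
Smallest n/ν is Q → limiting reagent.
n(L) = (2/3) × 210.2 = 140.1 mol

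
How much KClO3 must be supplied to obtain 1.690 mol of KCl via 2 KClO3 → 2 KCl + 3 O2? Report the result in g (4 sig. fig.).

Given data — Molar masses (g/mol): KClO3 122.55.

207.1 g

n(KCl) = 1.690 mol
n(KClO3) = (2/2) × 1.690 = 1.690 mol
mass = 1.690 × 122.55 = 207.1 g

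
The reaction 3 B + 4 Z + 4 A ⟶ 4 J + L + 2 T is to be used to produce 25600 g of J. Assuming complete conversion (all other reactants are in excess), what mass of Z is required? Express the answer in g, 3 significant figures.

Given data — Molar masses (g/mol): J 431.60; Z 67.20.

3990 g

n(J) = 25600 / 431.60 = 59.31 mol
n(Z) = (4/4) × 59.31 = 59.31 mol
mass = 59.31 × 67.20 = 3986 g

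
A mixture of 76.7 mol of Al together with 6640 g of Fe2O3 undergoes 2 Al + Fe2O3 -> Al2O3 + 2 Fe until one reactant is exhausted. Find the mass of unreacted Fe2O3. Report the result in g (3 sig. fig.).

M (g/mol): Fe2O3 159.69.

n(Al) = 76.70 mol
n(Fe2O3) = 6640 / 159.69 = 41.58 mol
n/ν for Al = 76.70/2 = 38.35
n/ν for Fe2O3 = 41.58/1 = 41.58
Smallest n/ν is Al → limiting reagent.
Fe2O3 consumed = (1/2) × 76.70 = 38.35 mol
Fe2O3 remaining = 41.58 − 38.35 = 3.230 mol
mass = 3.230 × 159.69 = 515.8 g

516 g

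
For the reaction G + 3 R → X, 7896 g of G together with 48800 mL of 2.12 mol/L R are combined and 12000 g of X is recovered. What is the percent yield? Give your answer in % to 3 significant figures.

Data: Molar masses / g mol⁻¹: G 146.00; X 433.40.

n(G) = 7896 / 146.00 = 54.08 mol
n(R) = 2.12 × 48800/1000 = 103.5 mol
n/ν for G = 54.08/1 = 54.08
n/ν for R = 103.5/3 = 34.50
Smallest n/ν is R → limiting reagent.
theoretical n(X) = (1/3) × 103.5 = 34.50 mol → 14950 g
% yield = 12000 / 14950 × 100 = 80.27 %

80.3 %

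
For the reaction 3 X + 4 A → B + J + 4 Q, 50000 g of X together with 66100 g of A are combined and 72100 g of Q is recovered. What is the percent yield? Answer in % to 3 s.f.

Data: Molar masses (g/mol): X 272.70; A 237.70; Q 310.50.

95.0 %

n(X) = 50000 / 272.70 = 183.4 mol
n(A) = 66100 / 237.70 = 278.1 mol
n/ν for X = 183.4/3 = 61.13
n/ν for A = 278.1/4 = 69.53
Smallest n/ν is X → limiting reagent.
theoretical n(Q) = (4/3) × 183.4 = 244.5 mol → 75920 g
% yield = 72100 / 75920 × 100 = 94.97 %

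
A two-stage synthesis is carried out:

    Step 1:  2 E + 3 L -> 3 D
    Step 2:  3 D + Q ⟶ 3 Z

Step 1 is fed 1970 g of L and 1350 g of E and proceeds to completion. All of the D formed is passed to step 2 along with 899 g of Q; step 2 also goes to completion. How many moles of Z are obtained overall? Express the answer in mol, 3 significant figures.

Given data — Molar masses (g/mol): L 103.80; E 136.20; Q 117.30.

14.9 mol

Step 1:
n(L) = 1970 / 103.80 = 18.98 mol
n(E) = 1350 / 136.20 = 9.912 mol
n/ν for L = 18.98/3 = 6.327
n/ν for E = 9.912/2 = 4.956
Smallest n/ν is E → limiting reagent.
n(D) produced = (3/2) × 9.912 = 14.87 mol
Step 2:
n(D) available = 14.87 mol
n(Q) = 899.0 / 117.30 = 7.664 mol
n/ν for D = 14.87/3 = 4.957
n/ν for Q = 7.664/1 = 7.664
Smallest n/ν is D → limiting reagent.
n(Z) = (3/3) × 14.87 = 14.87 mol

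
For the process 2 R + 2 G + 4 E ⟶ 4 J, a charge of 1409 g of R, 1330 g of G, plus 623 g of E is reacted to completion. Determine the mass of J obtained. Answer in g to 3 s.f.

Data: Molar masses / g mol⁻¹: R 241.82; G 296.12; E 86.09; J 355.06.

2570 g

n(R) = 1409 / 241.82 = 5.827 mol
n(G) = 1330 / 296.12 = 4.491 mol
n(E) = 623.0 / 86.09 = 7.237 mol
n/ν for R = 5.827/2 = 2.914
n/ν for G = 4.491/2 = 2.246
n/ν for E = 7.237/4 = 1.809
Smallest n/ν is E → limiting reagent.
n(J) = (4/4) × 7.237 = 7.237 mol
mass = 7.237 × 355.06 = 2570 g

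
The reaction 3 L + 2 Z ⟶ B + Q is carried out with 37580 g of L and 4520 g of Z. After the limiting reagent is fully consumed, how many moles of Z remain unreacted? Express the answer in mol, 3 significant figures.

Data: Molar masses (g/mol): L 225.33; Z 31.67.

n(L) = 37580 / 225.33 = 166.8 mol
n(Z) = 4520 / 31.67 = 142.7 mol
n/ν for L = 166.8/3 = 55.60
n/ν for Z = 142.7/2 = 71.35
Smallest n/ν is L → limiting reagent.
Z consumed = (2/3) × 166.8 = 111.2 mol
Z remaining = 142.7 − 111.2 = 31.50 mol

31.5 mol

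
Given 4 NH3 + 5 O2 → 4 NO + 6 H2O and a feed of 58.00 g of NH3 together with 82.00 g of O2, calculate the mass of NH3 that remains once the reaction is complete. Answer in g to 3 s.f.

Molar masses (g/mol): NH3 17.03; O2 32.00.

n(NH3) = 58.00 / 17.03 = 3.406 mol
n(O2) = 82.00 / 32.00 = 2.563 mol
n/ν for NH3 = 3.406/4 = 0.8515
n/ν for O2 = 2.563/5 = 0.5126
Smallest n/ν is O2 → limiting reagent.
NH3 consumed = (4/5) × 2.563 = 2.050 mol
NH3 remaining = 3.406 − 2.050 = 1.356 mol
mass = 1.356 × 17.03 = 23.09 g

23.1 g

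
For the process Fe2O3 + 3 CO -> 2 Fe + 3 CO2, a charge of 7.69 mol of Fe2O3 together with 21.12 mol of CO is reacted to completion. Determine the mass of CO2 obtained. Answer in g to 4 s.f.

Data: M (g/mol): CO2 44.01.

929.5 g

n(Fe2O3) = 7.690 mol
n(CO) = 21.12 mol
n/ν → Fe2O3: 7.690, CO: 7.040; CO is limiting.
n(CO2) = (3/3) × 21.12 = 21.12 mol
mass = 21.12 × 44.01 = 929.5 g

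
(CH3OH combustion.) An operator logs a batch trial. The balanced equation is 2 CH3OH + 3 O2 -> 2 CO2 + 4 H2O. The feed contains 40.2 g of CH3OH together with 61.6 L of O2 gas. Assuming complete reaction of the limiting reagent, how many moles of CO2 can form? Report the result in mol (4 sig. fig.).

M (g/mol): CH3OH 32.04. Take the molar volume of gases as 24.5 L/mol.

n(CH3OH) = 40.20 / 32.04 = 1.255 mol
n(O2) = 61.60 / 24.5 = 2.514 mol
n/ν for CH3OH = 1.255/2 = 0.6275
n/ν for O2 = 2.514/3 = 0.8380
Smallest n/ν is CH3OH → limiting reagent.
n(CO2) = (2/2) × 1.255 = 1.255 mol

1.255 mol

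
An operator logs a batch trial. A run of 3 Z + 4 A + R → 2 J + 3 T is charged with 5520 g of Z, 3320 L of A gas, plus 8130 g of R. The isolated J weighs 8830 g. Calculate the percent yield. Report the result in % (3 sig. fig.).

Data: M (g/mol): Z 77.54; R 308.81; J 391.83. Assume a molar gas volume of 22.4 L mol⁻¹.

47.5 %

n(Z) = 5520 / 77.54 = 71.19 mol
n(A) = 3320 / 22.4 = 148.2 mol
n(R) = 8130 / 308.81 = 26.33 mol
n/ν for Z = 71.19/3 = 23.73
n/ν for A = 148.2/4 = 37.05
n/ν for R = 26.33/1 = 26.33
Smallest n/ν is Z → limiting reagent.
theoretical n(J) = (2/3) × 71.19 = 47.46 mol → 18600 g
% yield = 8830 / 18600 × 100 = 47.47 %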